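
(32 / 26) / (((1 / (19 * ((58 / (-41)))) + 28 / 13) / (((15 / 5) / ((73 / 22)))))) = 1163712 / 2213579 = 0.53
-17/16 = -1.06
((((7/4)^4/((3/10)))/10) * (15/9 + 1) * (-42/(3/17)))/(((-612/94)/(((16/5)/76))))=789929/61560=12.83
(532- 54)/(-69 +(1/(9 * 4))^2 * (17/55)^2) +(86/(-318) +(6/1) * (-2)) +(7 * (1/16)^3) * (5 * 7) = -3371603334381851/176171673391104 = -19.14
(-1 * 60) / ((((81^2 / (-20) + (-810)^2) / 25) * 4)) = -2500 / 4371813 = -0.00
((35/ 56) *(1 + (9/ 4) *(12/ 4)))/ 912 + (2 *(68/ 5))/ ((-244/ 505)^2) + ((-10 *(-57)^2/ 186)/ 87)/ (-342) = 34127079058955/ 292877111808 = 116.52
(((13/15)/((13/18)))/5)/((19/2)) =12/475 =0.03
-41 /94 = -0.44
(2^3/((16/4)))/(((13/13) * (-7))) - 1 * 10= -72/7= -10.29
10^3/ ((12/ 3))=250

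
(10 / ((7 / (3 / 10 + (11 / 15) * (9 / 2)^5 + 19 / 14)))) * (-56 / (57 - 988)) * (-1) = -1517447 / 13034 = -116.42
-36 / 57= -12 / 19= -0.63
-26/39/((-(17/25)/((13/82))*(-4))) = -325/8364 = -0.04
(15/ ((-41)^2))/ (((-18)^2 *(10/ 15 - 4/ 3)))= -5/ 121032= -0.00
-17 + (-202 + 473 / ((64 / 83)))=25243 / 64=394.42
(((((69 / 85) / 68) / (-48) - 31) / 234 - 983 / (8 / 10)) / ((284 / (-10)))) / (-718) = -2045646931 / 33944007168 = -0.06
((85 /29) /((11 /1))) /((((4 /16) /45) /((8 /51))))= 2400 /319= 7.52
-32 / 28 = -8 / 7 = -1.14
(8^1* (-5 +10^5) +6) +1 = 799967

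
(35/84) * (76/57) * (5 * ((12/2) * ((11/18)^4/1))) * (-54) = -366025/2916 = -125.52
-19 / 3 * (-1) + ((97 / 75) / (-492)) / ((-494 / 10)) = 11544877 / 1822860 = 6.33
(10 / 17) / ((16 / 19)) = 95 / 136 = 0.70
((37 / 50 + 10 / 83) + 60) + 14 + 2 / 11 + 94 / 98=170003919 / 2236850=76.00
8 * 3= 24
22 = 22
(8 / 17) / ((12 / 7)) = 14 / 51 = 0.27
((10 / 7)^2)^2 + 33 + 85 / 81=38.21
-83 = -83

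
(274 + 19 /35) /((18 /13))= 41639 /210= 198.28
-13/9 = -1.44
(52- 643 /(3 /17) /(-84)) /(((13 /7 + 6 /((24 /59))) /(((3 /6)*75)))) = 120175 /558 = 215.37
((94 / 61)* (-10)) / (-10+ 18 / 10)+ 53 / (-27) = -5653 / 67527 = -0.08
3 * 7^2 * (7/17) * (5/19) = 5145/323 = 15.93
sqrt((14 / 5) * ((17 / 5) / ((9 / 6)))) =2 * sqrt(357) / 15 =2.52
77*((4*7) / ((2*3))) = 1078 / 3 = 359.33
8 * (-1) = -8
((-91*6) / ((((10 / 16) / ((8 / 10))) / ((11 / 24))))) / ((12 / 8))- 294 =-507.55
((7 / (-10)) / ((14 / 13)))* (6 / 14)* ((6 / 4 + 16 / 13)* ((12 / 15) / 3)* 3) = -213 / 350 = -0.61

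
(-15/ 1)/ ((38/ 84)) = -630/ 19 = -33.16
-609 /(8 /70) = -21315 /4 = -5328.75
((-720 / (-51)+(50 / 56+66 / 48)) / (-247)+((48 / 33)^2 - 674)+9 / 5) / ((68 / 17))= -5017739481 / 29949920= -167.54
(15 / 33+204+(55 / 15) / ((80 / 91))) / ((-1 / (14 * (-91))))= 265788.73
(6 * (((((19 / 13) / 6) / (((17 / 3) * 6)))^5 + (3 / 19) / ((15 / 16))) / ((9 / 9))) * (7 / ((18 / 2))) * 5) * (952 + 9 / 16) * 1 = 223923196198587882058979 / 59818076156837486592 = 3743.40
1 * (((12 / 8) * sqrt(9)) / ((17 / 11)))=99 / 34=2.91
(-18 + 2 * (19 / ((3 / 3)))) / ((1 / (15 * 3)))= 900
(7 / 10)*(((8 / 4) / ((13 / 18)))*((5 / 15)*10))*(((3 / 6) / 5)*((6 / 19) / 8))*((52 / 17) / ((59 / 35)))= 882 / 19057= 0.05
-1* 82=-82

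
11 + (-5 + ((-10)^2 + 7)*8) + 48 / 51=14670 / 17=862.94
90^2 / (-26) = -4050 / 13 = -311.54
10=10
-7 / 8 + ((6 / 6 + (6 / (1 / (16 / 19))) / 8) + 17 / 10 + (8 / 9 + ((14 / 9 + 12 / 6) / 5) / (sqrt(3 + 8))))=32 * sqrt(11) / 495 + 22883 / 6840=3.56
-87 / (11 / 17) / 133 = -1479 / 1463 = -1.01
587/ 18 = 32.61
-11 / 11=-1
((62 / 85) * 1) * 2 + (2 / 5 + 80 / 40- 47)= -3667 / 85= -43.14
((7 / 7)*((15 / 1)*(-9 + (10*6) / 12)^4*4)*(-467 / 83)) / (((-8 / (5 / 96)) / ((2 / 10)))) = 9340 / 83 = 112.53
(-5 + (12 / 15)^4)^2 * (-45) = -74080449 / 78125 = -948.23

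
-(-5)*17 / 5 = 17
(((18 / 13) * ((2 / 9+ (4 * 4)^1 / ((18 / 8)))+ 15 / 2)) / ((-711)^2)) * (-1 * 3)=-89 / 730197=-0.00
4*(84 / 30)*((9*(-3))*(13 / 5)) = -19656 / 25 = -786.24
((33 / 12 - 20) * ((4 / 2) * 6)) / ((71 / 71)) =-207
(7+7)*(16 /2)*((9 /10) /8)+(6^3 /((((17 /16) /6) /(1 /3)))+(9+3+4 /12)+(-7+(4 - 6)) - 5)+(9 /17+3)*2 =424.58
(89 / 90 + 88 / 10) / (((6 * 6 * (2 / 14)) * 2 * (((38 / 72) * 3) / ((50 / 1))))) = 30835 / 1026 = 30.05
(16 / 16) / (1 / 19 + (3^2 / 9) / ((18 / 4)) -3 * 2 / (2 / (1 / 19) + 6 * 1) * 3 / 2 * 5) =-7524 / 5627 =-1.34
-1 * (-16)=16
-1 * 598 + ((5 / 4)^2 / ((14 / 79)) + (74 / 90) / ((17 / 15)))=-588.46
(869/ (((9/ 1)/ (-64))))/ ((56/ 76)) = -528352/ 63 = -8386.54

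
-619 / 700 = -0.88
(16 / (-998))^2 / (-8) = -8 / 249001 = -0.00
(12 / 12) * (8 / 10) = 0.80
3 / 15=1 / 5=0.20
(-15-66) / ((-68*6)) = 27 / 136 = 0.20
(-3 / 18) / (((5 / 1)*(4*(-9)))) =0.00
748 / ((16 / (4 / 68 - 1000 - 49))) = -49038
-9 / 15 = -0.60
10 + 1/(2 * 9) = 181/18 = 10.06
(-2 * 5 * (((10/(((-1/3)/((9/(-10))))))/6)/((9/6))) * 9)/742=-135/371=-0.36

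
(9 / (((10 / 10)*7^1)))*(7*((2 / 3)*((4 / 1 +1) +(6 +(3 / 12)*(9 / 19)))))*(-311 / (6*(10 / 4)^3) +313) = 19626139 / 950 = 20659.09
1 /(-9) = -1 /9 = -0.11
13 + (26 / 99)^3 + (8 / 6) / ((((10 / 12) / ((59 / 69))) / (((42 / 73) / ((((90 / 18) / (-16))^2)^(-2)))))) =86918986926067 / 6672924758016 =13.03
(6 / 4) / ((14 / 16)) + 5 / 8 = 131 / 56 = 2.34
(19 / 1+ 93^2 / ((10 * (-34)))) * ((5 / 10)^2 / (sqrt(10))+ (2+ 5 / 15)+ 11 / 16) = -63481 / 3264 - 2189 * sqrt(10) / 13600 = -19.96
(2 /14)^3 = 1 /343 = 0.00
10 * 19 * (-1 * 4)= -760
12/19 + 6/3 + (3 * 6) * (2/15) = 5.03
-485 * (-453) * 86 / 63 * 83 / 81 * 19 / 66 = 4966138585 / 56133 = 88470.93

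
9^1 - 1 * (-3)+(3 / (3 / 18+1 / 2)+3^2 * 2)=69 / 2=34.50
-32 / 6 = -16 / 3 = -5.33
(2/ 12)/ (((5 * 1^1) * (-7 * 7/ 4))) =-2/ 735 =-0.00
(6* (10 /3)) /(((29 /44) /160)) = 140800 /29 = 4855.17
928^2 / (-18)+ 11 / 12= -1722335 / 36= -47842.64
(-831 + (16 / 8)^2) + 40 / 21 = -825.10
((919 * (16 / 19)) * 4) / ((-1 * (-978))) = 3.17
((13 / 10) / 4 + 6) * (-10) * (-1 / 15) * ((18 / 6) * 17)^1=4301 / 20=215.05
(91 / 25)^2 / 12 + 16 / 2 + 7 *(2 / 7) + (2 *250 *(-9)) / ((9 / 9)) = -33666719 / 7500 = -4488.90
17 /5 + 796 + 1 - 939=-693 /5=-138.60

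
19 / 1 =19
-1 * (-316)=316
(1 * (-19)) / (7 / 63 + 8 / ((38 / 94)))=-3249 / 3403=-0.95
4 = 4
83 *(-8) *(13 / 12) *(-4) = 8632 / 3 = 2877.33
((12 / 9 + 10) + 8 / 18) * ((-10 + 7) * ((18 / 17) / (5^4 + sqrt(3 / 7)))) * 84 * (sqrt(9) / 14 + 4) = -246251250 / 11621081 + 56286 * sqrt(21) / 11621081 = -21.17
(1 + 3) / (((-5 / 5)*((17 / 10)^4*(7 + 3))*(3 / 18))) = -24000 / 83521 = -0.29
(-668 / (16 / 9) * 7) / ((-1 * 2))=10521 / 8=1315.12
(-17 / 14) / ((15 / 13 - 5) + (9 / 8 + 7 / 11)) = 9724 / 16695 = 0.58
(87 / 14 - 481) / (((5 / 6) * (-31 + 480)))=-19941 / 15715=-1.27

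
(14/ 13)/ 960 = 7/ 6240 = 0.00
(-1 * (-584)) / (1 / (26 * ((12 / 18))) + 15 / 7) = 212576 / 801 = 265.39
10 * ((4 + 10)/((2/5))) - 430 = -80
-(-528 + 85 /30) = 3151 /6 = 525.17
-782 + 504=-278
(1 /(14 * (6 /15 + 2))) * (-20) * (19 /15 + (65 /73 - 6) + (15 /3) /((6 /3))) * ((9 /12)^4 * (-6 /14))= -397035 /3662848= -0.11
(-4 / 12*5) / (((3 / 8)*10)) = -4 / 9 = -0.44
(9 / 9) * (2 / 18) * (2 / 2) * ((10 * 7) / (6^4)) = 35 / 5832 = 0.01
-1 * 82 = -82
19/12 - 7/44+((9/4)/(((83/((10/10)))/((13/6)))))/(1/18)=27187/10956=2.48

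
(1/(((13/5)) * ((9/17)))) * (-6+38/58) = -13175/3393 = -3.88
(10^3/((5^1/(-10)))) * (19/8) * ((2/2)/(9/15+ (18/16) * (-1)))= 190000/21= 9047.62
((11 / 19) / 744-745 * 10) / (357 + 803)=-105313189 / 16397760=-6.42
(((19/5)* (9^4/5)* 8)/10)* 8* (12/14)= 23934528/875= 27353.75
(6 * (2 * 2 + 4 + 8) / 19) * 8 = 768 / 19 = 40.42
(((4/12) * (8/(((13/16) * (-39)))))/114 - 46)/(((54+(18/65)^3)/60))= -252167500/4935573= -51.09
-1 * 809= -809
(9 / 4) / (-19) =-9 / 76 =-0.12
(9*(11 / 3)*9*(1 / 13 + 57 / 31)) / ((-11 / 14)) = -291816 / 403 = -724.11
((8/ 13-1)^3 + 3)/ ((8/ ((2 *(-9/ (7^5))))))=-29097/ 73849958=-0.00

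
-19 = -19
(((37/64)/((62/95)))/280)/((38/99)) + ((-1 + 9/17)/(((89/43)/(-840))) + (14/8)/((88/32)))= 1417370694125/7396415488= 191.63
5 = 5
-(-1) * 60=60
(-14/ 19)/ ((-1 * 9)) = 14/ 171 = 0.08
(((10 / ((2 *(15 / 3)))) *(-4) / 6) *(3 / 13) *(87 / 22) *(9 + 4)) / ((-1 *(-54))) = -0.15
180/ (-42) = -30/ 7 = -4.29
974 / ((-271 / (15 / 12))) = -2435 / 542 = -4.49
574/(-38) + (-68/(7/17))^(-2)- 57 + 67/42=-37595789305/533198064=-70.51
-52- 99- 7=-158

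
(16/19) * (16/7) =256/133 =1.92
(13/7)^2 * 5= 845/49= 17.24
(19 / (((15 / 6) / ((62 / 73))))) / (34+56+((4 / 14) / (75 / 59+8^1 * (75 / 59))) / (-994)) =1106530740 / 15428490943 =0.07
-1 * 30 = -30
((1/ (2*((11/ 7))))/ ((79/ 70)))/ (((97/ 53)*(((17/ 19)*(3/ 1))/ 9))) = 740145/ 1432981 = 0.52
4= 4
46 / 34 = 23 / 17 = 1.35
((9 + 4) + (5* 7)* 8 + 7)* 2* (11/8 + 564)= 339225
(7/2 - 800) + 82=-1429/2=-714.50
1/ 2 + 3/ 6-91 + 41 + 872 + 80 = 903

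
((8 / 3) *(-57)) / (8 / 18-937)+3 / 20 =0.31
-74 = -74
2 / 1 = 2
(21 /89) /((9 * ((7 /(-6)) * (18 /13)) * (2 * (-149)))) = 13 /238698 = 0.00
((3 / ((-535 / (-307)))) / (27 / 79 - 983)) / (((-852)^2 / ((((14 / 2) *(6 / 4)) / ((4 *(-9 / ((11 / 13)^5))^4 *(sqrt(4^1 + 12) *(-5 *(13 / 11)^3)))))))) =21716869689669271989095116343 / 20975345915288542078021606383822697396608000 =0.00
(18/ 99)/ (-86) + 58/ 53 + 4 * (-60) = -5989179/ 25069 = -238.91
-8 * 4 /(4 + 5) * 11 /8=-44 /9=-4.89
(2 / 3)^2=4 / 9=0.44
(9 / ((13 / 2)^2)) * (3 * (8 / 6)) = 144 / 169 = 0.85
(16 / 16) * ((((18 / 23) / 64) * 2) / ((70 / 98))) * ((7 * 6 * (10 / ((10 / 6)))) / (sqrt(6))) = 1323 * sqrt(6) / 920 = 3.52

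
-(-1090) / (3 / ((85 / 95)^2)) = 290.87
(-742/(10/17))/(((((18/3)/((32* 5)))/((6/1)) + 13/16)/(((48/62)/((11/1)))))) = -4843776/44671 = -108.43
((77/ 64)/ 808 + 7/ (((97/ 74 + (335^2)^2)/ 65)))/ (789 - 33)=10252131544537/ 5205063572455974912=0.00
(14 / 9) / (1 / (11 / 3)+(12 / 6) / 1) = 154 / 225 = 0.68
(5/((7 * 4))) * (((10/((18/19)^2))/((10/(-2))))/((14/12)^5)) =-21660/117649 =-0.18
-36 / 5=-7.20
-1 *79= -79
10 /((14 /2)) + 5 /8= 115 /56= 2.05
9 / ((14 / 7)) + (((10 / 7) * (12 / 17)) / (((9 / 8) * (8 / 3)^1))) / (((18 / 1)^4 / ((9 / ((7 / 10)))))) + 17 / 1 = 26112101 / 1214514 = 21.50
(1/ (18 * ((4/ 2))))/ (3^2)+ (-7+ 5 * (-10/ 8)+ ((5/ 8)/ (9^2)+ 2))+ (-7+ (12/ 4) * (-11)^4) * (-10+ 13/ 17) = -4467961987/ 11016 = -405588.42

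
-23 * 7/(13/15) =-185.77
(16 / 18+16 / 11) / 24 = 29 / 297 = 0.10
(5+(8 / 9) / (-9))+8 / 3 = 613 / 81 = 7.57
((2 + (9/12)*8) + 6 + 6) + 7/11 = 227/11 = 20.64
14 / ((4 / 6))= 21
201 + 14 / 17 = 3431 / 17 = 201.82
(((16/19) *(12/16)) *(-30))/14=-180/133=-1.35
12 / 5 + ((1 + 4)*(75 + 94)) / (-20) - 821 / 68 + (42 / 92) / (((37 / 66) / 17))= -5509007 / 144670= -38.08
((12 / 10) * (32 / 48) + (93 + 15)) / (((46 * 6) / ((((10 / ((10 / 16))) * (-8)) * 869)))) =-15127552 / 345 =-43847.98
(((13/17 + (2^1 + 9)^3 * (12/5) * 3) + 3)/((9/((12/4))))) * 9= 2444676/85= 28760.89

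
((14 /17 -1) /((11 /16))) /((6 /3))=-24 /187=-0.13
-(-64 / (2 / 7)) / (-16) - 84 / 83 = -15.01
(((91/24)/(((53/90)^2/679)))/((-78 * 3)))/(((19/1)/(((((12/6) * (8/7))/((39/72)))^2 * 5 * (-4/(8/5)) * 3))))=10056960000/9019699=1115.00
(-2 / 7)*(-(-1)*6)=-1.71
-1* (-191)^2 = -36481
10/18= 5/9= 0.56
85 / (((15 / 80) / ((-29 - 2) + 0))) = -14053.33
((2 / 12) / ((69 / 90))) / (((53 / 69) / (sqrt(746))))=15 * sqrt(746) / 53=7.73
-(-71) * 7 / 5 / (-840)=-71 / 600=-0.12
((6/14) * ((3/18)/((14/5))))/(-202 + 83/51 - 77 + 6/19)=-0.00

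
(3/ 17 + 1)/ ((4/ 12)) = 60/ 17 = 3.53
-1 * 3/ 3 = -1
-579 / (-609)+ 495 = 100678 / 203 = 495.95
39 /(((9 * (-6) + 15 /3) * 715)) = -3 /2695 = -0.00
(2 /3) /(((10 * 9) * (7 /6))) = 2 /315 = 0.01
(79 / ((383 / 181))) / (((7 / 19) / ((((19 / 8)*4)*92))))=237449194 / 2681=88567.40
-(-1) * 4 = 4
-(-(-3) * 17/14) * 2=-51/7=-7.29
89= 89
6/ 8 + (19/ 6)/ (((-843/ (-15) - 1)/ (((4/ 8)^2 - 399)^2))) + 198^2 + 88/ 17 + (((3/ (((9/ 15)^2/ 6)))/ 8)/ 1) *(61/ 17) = 21780107575/ 450432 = 48353.82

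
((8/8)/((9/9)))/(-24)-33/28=-205/168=-1.22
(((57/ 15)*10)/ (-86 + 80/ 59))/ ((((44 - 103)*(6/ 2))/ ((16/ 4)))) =76/ 7491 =0.01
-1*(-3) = 3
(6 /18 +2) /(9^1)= 0.26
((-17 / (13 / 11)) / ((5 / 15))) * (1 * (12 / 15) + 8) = -24684 / 65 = -379.75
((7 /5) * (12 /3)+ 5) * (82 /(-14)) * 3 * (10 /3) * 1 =-4346 /7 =-620.86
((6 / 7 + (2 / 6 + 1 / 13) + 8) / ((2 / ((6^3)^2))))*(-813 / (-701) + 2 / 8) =304778.40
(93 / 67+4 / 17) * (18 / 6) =4.87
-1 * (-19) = 19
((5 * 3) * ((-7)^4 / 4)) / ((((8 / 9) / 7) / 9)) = 20420505 / 32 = 638140.78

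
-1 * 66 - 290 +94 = -262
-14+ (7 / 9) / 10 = -1253 / 90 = -13.92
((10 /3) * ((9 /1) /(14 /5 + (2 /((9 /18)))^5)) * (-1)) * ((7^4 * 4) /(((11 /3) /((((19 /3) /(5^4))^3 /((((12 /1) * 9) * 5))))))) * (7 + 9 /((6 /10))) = -32936918 /10152685546875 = -0.00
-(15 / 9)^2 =-2.78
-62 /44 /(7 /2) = -31 /77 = -0.40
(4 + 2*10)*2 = 48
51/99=17/33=0.52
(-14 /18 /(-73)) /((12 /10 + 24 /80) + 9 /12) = 28 /5913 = 0.00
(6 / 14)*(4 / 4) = 3 / 7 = 0.43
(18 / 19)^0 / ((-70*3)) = -1 / 210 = -0.00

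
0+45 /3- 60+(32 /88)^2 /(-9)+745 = 762284 /1089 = 699.99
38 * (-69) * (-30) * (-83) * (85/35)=-110989260/7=-15855608.57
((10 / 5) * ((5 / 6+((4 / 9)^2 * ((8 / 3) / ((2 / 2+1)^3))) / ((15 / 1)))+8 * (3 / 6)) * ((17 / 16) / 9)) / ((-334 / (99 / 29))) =-6594929 / 564887520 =-0.01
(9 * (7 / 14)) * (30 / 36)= 15 / 4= 3.75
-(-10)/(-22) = -0.45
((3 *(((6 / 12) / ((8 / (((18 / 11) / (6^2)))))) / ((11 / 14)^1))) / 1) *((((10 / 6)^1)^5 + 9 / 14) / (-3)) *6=-45937 / 156816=-0.29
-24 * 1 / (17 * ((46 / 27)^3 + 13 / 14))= -6613488 / 27515911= -0.24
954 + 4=958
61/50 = 1.22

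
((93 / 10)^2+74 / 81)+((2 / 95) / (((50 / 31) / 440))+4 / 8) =93.65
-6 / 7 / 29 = -6 / 203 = -0.03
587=587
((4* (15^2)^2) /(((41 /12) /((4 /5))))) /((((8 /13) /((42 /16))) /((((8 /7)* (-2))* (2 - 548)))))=10348884000 /41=252411804.88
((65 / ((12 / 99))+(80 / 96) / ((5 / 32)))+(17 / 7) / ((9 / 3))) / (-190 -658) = -15187 / 23744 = -0.64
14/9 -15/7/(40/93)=-1727/504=-3.43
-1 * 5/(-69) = 5/69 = 0.07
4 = 4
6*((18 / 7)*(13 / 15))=468 / 35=13.37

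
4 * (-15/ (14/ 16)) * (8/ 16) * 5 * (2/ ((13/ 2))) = -4800/ 91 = -52.75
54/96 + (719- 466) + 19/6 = 256.73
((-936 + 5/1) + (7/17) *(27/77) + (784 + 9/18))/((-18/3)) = 54737/2244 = 24.39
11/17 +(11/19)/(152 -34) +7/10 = 128822/95285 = 1.35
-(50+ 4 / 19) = -954 / 19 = -50.21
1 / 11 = 0.09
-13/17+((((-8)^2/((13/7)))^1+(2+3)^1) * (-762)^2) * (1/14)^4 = 1264326005/2122484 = 595.68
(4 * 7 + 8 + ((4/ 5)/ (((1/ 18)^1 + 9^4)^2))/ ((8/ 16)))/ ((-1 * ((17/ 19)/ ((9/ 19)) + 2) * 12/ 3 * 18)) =-627631821693/ 4881580830350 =-0.13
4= 4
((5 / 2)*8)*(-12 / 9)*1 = -80 / 3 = -26.67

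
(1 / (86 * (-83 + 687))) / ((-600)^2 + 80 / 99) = 99 / 1851288315520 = 0.00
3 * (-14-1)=-45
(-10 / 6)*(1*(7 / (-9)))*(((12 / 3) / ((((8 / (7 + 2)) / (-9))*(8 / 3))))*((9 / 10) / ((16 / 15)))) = -8505 / 512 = -16.61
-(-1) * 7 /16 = 7 /16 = 0.44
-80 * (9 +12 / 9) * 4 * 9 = -29760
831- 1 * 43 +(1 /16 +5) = 12689 /16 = 793.06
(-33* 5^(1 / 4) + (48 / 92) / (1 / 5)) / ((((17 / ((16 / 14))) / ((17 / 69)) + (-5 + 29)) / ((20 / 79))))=128 / 16353-352* 5^(1 / 4) / 3555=-0.14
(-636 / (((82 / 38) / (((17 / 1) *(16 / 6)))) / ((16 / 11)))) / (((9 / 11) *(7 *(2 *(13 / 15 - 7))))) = 276.63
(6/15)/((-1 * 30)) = -0.01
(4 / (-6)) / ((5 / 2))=-4 / 15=-0.27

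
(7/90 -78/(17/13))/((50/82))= -3736781/38250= -97.69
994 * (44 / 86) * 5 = 109340 / 43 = 2542.79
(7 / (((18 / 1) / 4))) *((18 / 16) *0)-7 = -7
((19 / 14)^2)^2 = 130321 / 38416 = 3.39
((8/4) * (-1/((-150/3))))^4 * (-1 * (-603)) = 603/390625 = 0.00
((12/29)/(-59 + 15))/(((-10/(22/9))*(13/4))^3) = 7744/1935282375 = 0.00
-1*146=-146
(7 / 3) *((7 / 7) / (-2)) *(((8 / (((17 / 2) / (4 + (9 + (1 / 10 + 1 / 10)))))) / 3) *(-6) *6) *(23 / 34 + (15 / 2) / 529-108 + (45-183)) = -42666.51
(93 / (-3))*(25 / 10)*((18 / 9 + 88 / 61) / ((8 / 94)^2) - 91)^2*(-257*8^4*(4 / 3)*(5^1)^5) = 560400793563646000000 / 11163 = 50201629809517692.38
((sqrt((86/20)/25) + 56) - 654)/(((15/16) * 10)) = -4784/75 + 4 * sqrt(430)/1875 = -63.74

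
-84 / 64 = -21 / 16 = -1.31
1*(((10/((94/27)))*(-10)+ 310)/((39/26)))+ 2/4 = 53021/282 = 188.02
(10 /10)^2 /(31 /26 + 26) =26 /707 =0.04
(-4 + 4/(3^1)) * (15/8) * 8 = -40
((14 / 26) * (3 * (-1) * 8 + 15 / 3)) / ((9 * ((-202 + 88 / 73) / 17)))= 23579 / 244998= 0.10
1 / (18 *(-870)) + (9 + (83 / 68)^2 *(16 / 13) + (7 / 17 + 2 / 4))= 691032893 / 58834620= 11.75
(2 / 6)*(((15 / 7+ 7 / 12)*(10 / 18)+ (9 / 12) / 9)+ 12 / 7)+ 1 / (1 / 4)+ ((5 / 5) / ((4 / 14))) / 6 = 12899 / 2268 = 5.69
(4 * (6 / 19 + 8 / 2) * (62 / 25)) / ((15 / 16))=325376 / 7125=45.67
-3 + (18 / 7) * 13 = 213 / 7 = 30.43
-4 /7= -0.57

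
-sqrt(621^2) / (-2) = 621 / 2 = 310.50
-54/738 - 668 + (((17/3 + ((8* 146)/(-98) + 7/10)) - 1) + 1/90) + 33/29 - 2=-1770925378/2621745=-675.48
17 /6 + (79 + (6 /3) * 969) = 2019.83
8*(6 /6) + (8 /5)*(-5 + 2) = 3.20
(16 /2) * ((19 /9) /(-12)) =-38 /27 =-1.41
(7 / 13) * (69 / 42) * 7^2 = 1127 / 26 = 43.35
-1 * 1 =-1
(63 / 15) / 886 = 21 / 4430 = 0.00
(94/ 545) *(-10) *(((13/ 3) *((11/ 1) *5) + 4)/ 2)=-68338/ 327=-208.98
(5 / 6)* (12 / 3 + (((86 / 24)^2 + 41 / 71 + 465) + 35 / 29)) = 716963855 / 1778976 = 403.02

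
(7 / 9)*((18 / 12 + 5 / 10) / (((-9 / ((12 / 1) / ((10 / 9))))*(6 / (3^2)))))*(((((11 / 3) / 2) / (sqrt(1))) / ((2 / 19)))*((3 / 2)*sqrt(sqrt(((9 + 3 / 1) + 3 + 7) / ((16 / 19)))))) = -1463*418^(1 / 4) / 40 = -165.38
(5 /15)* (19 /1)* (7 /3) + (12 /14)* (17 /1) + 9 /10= 19057 /630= 30.25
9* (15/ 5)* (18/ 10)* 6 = 1458/ 5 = 291.60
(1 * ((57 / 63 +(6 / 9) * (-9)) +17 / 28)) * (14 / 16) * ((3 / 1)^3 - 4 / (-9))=-93119 / 864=-107.78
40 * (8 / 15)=64 / 3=21.33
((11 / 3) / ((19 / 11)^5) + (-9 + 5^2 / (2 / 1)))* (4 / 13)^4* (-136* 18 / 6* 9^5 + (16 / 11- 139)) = -99160683153673600 / 122829236673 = -807305.21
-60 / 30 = -2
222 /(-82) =-111 /41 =-2.71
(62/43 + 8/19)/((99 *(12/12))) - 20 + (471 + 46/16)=293698349/647064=453.89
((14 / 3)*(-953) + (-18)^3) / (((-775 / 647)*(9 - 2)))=19952186 / 16275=1225.94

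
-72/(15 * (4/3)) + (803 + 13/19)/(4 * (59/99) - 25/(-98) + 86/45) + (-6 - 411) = -5115690411/20968685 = -243.97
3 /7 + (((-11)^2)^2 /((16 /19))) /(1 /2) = 1947277 /56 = 34772.80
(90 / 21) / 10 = 3 / 7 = 0.43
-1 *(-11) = 11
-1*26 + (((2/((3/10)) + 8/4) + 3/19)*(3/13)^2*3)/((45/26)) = -25.19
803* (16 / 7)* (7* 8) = 102784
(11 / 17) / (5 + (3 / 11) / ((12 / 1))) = 0.13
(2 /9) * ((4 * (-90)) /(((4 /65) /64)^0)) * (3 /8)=-30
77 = 77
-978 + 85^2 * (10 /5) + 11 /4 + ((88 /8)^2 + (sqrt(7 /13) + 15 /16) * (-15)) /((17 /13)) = 3687375 /272-15 * sqrt(91) /17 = 13548.11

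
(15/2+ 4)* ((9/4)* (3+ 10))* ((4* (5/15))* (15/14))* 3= 40365/28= 1441.61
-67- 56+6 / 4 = -121.50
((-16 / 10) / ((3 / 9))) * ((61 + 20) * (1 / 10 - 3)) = 28188 / 25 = 1127.52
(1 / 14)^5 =1 / 537824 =0.00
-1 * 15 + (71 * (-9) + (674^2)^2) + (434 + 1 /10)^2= 20636687196481 /100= 206366871964.81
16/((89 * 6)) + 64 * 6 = 102536/267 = 384.03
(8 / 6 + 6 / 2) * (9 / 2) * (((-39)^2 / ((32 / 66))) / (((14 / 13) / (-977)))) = -24862550427 / 448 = -55496764.35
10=10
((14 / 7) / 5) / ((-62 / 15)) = -3 / 31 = -0.10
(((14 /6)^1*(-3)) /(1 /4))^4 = 614656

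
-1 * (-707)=707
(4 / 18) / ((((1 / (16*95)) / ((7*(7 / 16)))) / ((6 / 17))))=18620 / 51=365.10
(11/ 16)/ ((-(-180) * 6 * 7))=11/ 120960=0.00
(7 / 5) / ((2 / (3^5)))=1701 / 10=170.10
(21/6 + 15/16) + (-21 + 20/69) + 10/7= -114715/7728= -14.84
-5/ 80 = -1/ 16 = -0.06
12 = 12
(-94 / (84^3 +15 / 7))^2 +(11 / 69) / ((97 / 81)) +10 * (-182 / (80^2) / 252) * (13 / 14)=30298156859705569987 / 229398861180055580160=0.13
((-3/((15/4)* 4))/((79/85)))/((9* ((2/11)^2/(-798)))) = 577.18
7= 7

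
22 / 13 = 1.69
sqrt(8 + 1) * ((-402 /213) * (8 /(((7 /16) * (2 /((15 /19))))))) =-385920 /9443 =-40.87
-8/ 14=-4/ 7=-0.57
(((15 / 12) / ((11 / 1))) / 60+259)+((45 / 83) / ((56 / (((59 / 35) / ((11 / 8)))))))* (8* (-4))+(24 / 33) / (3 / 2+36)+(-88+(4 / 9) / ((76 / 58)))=523202633539 / 3060010800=170.98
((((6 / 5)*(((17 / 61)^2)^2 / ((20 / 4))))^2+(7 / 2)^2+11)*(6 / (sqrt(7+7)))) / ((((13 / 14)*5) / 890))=2975177948851099910943*sqrt(14) / 1557621918102908125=7146.85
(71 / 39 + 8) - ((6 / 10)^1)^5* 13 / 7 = 8254924 / 853125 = 9.68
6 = 6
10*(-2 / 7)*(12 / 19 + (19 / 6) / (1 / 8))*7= -29600 / 57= -519.30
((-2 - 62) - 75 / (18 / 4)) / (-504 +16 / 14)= 77 / 480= 0.16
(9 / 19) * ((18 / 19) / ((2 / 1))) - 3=-1002 / 361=-2.78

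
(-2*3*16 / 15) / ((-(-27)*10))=-16 / 675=-0.02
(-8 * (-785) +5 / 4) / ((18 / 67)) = 561125 / 24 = 23380.21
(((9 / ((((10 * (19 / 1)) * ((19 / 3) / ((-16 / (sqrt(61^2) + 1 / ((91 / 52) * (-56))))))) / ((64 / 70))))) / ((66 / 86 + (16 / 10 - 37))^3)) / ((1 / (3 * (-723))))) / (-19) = 8983477440 / 1822178623961921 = 0.00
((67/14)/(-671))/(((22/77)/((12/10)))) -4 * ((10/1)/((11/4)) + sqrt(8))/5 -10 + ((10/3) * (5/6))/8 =-3041681/241560 -8 * sqrt(2)/5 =-14.85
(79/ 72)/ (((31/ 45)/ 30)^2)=3999375/ 1922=2080.84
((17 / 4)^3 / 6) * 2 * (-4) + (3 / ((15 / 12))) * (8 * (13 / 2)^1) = 5387 / 240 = 22.45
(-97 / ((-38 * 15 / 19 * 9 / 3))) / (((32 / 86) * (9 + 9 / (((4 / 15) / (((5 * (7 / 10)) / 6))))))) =0.10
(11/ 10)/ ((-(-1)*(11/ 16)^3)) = 2048/ 605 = 3.39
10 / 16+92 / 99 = 1231 / 792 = 1.55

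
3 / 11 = 0.27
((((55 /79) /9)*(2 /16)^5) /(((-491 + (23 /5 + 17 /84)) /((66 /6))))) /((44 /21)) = -13475 /528614588416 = -0.00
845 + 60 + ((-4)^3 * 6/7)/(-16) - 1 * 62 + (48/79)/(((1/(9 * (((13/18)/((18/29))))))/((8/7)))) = 202327/237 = 853.70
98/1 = 98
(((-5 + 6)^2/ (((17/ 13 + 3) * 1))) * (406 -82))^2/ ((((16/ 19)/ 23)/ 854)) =29557521513/ 224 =131953221.04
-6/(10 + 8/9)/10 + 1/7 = 0.09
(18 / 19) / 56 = 0.02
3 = 3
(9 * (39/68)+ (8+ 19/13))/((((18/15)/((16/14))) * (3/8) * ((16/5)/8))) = 430900/4641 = 92.85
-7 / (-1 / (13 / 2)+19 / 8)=-104 / 33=-3.15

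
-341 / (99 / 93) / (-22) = 961 / 66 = 14.56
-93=-93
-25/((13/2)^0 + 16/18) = -225/17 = -13.24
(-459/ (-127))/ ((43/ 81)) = 37179/ 5461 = 6.81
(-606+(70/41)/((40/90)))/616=-49377/50512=-0.98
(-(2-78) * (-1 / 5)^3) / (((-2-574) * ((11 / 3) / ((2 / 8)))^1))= 19 / 264000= 0.00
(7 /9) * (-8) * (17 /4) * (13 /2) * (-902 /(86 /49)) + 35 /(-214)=88338.73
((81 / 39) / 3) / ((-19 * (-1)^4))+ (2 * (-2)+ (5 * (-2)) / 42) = -22172 / 5187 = -4.27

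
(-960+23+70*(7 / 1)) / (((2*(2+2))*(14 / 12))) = -1341 / 28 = -47.89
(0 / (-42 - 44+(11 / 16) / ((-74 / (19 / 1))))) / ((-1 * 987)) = 0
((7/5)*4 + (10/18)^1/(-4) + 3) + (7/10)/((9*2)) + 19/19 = 19/2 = 9.50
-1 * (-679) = 679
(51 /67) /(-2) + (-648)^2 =56267085 /134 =419903.62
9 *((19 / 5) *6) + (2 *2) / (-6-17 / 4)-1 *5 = 40961 / 205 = 199.81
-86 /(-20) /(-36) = -43 /360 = -0.12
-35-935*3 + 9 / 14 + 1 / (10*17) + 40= -1665614 / 595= -2799.35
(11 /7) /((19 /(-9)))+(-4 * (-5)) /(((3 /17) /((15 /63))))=4487 /171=26.24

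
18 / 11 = 1.64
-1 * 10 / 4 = -5 / 2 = -2.50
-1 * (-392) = 392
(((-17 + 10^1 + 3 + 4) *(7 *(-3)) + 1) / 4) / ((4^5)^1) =1 / 4096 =0.00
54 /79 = 0.68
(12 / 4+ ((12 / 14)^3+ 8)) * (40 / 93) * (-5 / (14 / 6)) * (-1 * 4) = 42.87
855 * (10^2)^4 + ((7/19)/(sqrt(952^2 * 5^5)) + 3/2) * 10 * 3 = 3 * sqrt(5)/32300 + 85500000045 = 85500000045.00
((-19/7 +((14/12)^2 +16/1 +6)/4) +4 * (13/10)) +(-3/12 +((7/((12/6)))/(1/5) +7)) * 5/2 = 347513/5040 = 68.95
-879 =-879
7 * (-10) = -70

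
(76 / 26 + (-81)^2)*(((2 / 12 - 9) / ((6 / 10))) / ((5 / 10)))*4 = -90450860 / 117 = -773084.27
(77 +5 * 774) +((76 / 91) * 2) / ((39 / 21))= 667195 / 169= 3947.90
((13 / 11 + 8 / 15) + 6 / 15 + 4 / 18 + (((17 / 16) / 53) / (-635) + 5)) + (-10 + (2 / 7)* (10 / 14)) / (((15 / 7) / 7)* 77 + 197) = 525245334139 / 72021161520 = 7.29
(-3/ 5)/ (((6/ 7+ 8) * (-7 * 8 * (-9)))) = -1/ 7440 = -0.00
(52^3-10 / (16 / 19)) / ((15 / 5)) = 46865.38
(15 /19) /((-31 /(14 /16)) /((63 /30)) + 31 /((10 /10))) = 2205 /39463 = 0.06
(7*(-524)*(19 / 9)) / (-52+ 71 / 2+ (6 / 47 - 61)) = 935864 / 9351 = 100.08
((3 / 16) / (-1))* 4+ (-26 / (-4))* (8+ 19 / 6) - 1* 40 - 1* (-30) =371 / 6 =61.83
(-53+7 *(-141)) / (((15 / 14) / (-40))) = 116480 / 3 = 38826.67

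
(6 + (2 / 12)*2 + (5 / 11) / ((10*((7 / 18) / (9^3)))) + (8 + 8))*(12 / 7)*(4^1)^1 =397472 / 539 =737.42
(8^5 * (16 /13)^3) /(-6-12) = -67108864 /19773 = -3393.96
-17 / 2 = -8.50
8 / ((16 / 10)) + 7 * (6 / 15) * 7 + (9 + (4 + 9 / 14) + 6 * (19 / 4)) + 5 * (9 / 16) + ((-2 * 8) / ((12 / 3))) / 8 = 38671 / 560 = 69.06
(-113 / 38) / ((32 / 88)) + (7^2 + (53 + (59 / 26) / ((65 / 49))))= 12270261 / 128440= 95.53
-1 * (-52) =52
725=725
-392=-392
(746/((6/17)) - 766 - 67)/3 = 426.89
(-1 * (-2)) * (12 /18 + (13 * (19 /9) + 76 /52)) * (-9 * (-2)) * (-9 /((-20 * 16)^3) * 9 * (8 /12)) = 4671 /2662400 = 0.00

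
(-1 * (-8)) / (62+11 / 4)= 32 / 259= 0.12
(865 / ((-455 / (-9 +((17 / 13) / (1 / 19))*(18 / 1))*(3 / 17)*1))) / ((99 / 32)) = -19857632 / 13013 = -1525.98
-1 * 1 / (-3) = 1 / 3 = 0.33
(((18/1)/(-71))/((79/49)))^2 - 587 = -18466759223/31460881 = -586.98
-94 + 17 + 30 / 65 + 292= 2801 / 13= 215.46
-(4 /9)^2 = -16 /81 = -0.20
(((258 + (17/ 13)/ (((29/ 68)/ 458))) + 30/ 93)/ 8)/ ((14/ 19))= 23075386/ 81809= 282.06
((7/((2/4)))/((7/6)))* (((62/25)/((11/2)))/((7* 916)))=372/440825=0.00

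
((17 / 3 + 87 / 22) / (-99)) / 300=-127 / 392040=-0.00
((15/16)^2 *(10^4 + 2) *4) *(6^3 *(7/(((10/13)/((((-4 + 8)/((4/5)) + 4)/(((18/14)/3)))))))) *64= 92893174920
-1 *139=-139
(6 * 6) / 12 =3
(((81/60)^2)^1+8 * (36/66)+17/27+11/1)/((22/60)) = 48.59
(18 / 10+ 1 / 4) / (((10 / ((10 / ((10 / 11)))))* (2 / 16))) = 451 / 25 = 18.04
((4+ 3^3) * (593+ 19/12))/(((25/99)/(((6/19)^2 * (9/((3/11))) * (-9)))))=-3902101533/1805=-2161829.10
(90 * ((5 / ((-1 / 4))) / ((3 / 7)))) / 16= -525 / 2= -262.50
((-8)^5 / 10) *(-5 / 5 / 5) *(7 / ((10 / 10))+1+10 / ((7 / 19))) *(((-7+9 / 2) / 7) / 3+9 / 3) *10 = 663518.56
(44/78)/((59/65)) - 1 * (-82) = 14624/177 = 82.62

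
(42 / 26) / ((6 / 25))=175 / 26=6.73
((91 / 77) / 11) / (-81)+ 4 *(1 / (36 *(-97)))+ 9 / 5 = 8544523 / 4753485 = 1.80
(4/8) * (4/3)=2/3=0.67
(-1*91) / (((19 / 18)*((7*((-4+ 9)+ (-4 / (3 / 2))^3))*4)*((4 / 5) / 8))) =1215 / 551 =2.21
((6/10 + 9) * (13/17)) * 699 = 436176/85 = 5131.48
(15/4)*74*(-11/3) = -2035/2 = -1017.50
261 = 261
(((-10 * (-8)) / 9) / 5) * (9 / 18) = 8 / 9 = 0.89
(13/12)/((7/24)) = 26/7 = 3.71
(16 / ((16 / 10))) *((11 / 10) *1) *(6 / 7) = 66 / 7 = 9.43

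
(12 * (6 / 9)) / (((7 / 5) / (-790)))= -31600 / 7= -4514.29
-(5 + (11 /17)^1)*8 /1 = -768 /17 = -45.18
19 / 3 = 6.33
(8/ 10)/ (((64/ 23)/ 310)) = 713/ 8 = 89.12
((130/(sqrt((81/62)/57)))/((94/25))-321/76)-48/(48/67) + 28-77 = -9137/76 + 1625 * sqrt(3534)/423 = 108.15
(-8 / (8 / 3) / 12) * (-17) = 17 / 4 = 4.25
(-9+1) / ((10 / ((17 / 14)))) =-34 / 35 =-0.97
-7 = -7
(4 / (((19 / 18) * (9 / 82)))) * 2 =1312 / 19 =69.05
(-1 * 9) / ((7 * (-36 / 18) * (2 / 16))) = 36 / 7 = 5.14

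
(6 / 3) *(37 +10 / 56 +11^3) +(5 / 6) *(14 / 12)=689807 / 252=2737.33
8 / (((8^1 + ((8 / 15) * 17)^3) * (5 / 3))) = 2025 / 317807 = 0.01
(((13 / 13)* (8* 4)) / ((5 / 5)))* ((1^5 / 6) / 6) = 8 / 9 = 0.89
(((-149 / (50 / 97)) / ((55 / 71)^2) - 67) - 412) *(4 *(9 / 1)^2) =-23539624326 / 75625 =-311267.76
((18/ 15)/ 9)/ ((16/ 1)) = 1/ 120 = 0.01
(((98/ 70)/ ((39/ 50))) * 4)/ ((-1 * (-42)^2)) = -10/ 2457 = -0.00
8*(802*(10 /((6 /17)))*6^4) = 235595520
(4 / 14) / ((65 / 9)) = 18 / 455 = 0.04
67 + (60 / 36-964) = -2686 / 3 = -895.33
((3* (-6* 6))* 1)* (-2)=216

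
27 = 27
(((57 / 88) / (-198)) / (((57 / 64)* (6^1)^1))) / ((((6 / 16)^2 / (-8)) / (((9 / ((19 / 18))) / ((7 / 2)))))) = 4096 / 48279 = 0.08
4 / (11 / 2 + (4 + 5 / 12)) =48 / 119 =0.40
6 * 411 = 2466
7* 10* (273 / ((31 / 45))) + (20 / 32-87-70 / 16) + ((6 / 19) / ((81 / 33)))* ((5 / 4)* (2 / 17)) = 9966792949 / 360468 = 27649.59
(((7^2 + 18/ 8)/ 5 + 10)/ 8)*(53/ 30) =1431/ 320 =4.47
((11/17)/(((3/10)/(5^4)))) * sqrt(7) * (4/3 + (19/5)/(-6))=48125 * sqrt(7)/51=2496.60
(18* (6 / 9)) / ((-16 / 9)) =-27 / 4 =-6.75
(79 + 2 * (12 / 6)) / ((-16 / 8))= -83 / 2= -41.50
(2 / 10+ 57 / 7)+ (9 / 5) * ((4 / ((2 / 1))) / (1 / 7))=33.54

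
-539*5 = -2695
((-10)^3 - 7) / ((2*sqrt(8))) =-1007*sqrt(2) / 8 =-178.01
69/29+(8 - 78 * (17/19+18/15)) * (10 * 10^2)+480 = -85353809/551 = -154907.09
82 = 82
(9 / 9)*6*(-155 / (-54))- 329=-2806 / 9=-311.78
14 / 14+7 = 8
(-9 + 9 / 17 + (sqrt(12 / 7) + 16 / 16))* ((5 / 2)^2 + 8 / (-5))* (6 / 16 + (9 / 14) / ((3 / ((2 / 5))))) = -1523619 / 95200 + 11997* sqrt(21) / 19600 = -13.20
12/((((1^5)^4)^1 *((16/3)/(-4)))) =-9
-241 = -241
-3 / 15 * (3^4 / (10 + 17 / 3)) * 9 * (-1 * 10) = 4374 / 47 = 93.06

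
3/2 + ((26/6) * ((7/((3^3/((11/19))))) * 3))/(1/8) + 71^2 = 5189621/1026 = 5058.11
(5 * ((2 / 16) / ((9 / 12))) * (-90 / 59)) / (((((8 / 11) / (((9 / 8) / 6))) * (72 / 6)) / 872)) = -89925 / 3776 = -23.81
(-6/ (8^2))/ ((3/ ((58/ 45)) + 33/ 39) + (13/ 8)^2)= -754/ 46763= -0.02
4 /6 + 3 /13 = 35 /39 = 0.90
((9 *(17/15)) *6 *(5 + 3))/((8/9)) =2754/5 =550.80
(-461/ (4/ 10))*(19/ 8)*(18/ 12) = -131385/ 32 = -4105.78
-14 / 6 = -7 / 3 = -2.33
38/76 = 1/2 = 0.50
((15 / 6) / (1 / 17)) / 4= 10.62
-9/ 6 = -3/ 2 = -1.50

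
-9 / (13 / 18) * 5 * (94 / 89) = -76140 / 1157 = -65.81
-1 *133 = -133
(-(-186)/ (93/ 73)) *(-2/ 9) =-292/ 9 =-32.44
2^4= 16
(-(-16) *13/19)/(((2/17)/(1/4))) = 442/19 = 23.26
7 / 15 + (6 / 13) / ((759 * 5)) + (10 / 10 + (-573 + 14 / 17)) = -478651357 / 838695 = -570.71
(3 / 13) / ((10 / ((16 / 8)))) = 3 / 65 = 0.05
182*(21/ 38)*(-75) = -143325/ 19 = -7543.42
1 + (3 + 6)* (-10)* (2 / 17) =-163 / 17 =-9.59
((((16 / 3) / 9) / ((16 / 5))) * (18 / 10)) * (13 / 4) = 13 / 12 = 1.08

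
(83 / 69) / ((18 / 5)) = 415 / 1242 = 0.33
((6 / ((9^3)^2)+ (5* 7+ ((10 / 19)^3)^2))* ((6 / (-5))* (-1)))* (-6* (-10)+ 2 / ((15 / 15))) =36191697093118868 / 13890061135845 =2605.58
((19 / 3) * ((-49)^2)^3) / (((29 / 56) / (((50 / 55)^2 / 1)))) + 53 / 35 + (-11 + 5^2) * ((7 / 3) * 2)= 51544953561153671 / 368445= 139898637683.11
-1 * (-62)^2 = -3844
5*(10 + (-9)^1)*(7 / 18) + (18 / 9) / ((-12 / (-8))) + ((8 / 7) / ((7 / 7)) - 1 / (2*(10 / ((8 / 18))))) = 2771 / 630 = 4.40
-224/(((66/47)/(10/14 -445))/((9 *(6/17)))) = 42096960/187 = 225117.43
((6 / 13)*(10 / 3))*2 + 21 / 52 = 181 / 52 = 3.48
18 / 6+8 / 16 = 7 / 2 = 3.50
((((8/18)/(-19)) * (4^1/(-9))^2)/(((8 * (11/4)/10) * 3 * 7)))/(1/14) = -640/457083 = -0.00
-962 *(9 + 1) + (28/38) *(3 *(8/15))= -913788/95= -9618.82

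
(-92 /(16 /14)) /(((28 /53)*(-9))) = 1219 /72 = 16.93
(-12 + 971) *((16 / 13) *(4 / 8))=7672 / 13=590.15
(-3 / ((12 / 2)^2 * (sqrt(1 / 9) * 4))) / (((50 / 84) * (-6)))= 7 / 400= 0.02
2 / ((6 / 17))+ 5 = 10.67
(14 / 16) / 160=7 / 1280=0.01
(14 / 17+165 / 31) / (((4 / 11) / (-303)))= -10795587 / 2108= -5121.25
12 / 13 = 0.92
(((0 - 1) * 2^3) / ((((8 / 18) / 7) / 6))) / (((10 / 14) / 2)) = -10584 / 5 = -2116.80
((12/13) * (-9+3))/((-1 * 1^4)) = 5.54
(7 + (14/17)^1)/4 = 133/68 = 1.96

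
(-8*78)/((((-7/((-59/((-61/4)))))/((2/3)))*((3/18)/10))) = 5890560/427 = 13795.22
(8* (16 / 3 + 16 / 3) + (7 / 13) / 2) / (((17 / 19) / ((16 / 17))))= 1014904 / 11271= 90.05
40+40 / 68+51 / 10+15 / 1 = 10317 / 170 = 60.69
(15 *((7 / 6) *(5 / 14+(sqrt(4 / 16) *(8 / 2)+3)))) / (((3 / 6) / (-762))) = -142875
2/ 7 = 0.29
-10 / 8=-5 / 4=-1.25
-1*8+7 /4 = -25 /4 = -6.25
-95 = -95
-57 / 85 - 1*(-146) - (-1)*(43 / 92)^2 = 145.55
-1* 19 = -19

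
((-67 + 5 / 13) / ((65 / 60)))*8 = -83136 / 169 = -491.93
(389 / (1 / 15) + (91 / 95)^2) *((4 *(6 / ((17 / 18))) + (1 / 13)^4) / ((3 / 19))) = 649851481646564 / 691890225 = 939240.73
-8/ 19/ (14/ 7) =-4/ 19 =-0.21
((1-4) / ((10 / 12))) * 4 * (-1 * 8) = 576 / 5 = 115.20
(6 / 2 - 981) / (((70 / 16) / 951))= -7440624 / 35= -212589.26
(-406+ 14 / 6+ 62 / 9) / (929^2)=-3571 / 7767369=-0.00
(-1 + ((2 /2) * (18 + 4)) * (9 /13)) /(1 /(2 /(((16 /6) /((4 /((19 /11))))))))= 24.72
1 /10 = 0.10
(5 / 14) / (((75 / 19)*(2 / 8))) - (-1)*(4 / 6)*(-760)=-53162 / 105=-506.30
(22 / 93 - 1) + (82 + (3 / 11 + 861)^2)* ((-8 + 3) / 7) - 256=-41761693583 / 78771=-530165.84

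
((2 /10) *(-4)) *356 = -1424 /5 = -284.80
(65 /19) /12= 65 /228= 0.29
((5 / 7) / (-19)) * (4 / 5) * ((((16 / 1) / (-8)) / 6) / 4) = 1 / 399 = 0.00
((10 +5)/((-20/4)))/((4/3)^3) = -81/64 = -1.27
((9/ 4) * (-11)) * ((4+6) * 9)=-4455/ 2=-2227.50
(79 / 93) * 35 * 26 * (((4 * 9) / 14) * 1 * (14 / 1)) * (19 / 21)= 780520 / 31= 25178.06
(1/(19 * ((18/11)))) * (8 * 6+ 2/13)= 3443/2223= 1.55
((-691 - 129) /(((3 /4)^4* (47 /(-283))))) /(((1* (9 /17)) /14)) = 14138951680 /34263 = 412659.48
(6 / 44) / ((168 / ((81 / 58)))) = 81 / 71456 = 0.00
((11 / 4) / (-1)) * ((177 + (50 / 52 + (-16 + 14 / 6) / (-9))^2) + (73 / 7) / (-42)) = -48582779069 / 96589584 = -502.98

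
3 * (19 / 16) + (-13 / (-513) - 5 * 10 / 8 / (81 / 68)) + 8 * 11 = 2126059 / 24624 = 86.34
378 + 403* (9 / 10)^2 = 70443 / 100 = 704.43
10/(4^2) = 5/8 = 0.62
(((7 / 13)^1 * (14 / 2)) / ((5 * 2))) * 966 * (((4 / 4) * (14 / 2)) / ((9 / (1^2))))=55223 / 195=283.19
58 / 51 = 1.14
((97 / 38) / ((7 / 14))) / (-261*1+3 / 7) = -679 / 34656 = -0.02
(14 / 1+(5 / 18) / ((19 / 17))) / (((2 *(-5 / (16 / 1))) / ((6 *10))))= -1367.86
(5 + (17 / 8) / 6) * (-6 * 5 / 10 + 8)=1285 / 48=26.77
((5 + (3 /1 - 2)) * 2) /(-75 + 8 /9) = -108 /667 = -0.16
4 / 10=2 / 5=0.40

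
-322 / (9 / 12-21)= 1288 / 81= 15.90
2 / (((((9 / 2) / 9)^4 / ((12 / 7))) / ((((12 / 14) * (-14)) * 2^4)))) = -73728 / 7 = -10532.57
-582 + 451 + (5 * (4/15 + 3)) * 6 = -33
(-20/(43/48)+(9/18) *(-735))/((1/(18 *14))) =-4224150/43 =-98236.05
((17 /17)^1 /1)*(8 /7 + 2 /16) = 71 /56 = 1.27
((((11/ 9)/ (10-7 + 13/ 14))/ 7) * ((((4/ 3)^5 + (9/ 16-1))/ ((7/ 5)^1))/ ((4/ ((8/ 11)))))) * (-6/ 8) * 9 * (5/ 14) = -73415/ 1397088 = -0.05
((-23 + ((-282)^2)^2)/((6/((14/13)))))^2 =1959697070571891788641/1521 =1288426739363505449.47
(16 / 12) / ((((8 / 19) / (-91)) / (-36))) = 10374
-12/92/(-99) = 1/759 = 0.00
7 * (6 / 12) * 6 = 21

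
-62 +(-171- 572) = -805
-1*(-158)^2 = -24964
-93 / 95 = -0.98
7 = 7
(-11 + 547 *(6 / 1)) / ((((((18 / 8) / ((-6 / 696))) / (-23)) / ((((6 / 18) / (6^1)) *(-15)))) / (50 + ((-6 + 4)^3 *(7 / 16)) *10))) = -1880825 / 522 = -3603.11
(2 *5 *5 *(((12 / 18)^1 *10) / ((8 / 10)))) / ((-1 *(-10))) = 125 / 3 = 41.67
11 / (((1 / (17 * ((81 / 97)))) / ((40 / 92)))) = 151470 / 2231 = 67.89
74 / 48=37 / 24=1.54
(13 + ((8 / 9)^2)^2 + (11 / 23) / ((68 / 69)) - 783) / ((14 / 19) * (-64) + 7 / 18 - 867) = 6517739461 / 7745848074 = 0.84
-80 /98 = -0.82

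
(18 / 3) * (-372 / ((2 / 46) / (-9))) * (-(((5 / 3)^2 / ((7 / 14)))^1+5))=-4876920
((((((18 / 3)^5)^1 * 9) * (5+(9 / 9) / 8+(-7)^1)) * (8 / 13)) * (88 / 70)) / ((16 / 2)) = -1154736 / 91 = -12689.41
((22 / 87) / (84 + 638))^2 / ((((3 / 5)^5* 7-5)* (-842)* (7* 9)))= 378125 / 728567114692611096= 0.00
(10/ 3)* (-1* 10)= -100/ 3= -33.33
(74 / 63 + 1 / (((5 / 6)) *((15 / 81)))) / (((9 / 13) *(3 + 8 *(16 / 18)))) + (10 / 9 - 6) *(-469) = 25291156 / 11025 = 2293.98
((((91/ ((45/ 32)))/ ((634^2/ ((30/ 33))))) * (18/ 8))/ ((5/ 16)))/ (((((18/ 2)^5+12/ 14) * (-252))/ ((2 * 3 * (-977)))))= 2845024/ 6853609564065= 0.00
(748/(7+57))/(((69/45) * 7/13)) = 36465/2576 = 14.16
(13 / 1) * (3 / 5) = 39 / 5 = 7.80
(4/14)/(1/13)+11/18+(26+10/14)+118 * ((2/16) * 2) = 3814/63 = 60.54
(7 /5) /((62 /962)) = 3367 /155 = 21.72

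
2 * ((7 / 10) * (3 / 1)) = 21 / 5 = 4.20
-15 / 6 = -5 / 2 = -2.50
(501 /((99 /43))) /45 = 7181 /1485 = 4.84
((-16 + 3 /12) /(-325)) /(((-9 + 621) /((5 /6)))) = 7 /106080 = 0.00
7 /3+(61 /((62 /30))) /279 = 2344 /961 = 2.44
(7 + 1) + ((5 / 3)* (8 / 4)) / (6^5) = 93317 / 11664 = 8.00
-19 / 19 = -1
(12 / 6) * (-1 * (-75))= 150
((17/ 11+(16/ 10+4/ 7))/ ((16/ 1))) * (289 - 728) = -628209/ 6160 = -101.98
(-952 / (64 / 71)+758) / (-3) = 795 / 8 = 99.38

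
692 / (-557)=-692 / 557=-1.24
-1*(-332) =332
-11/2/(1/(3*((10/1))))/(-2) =165/2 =82.50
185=185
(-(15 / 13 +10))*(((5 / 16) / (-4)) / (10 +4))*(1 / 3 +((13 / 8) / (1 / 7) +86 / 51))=3962125 / 4752384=0.83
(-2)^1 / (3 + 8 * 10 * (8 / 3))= -6 / 649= -0.01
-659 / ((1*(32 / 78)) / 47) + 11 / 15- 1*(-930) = -17895829 / 240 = -74565.95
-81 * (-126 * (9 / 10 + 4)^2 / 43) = 12252303 / 2150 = 5698.75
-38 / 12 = -19 / 6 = -3.17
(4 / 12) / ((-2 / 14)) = -7 / 3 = -2.33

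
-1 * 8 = -8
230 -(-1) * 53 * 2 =336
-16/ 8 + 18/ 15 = -4/ 5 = -0.80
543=543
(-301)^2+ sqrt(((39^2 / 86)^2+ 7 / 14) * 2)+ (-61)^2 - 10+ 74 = 94411.03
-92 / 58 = -46 / 29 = -1.59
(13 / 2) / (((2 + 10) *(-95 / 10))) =-13 / 228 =-0.06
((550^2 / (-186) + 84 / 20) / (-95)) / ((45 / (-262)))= -197625814 / 1987875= -99.42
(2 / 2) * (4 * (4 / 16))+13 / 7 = 20 / 7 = 2.86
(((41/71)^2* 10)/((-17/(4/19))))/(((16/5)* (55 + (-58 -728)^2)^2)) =-0.00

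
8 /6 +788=2368 /3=789.33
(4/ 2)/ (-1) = -2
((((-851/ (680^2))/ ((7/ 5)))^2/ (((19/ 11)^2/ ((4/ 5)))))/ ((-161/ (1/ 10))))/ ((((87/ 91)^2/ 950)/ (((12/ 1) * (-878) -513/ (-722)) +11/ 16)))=2062030449433097/ 654333839205580800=0.00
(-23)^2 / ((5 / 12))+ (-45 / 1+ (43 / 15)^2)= 277384 / 225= 1232.82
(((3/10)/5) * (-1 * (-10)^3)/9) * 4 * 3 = 80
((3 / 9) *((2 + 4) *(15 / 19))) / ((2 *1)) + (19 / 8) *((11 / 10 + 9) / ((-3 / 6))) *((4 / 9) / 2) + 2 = -26921 / 3420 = -7.87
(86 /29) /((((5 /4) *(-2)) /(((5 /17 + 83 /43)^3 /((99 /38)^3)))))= -34946898674944 /47336211548505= -0.74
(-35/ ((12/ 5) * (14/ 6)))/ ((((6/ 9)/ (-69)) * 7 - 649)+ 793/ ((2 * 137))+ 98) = 708975/ 62182606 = 0.01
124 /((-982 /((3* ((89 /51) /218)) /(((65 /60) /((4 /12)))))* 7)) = -11036 /82793893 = -0.00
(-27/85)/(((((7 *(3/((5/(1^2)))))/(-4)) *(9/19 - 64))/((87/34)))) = -29754/2441761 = -0.01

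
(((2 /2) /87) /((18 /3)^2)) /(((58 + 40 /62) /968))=3751 /711747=0.01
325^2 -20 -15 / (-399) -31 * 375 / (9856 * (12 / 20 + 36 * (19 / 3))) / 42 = 316455899835395 / 2996598528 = 105605.04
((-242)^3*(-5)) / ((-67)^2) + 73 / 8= 567227217 / 35912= 15794.92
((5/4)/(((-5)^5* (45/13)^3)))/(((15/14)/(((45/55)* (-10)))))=15379/208828125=0.00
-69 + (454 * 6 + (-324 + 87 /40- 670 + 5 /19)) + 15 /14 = 8855191 /5320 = 1664.51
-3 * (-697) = 2091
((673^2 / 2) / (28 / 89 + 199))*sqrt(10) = 40310681*sqrt(10) / 35478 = 3593.03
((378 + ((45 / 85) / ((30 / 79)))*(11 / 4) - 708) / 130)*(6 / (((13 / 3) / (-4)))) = 153549 / 11050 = 13.90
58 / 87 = 2 / 3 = 0.67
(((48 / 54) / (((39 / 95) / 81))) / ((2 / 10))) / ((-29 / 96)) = -1094400 / 377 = -2902.92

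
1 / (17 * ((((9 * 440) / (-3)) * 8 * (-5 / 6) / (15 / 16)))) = 3 / 478720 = 0.00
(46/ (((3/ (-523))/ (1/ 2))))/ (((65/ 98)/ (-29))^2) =-97157799956/ 12675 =-7665309.66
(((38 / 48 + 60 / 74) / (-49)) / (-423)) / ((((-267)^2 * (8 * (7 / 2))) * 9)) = 1423 / 330653007080928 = 0.00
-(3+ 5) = -8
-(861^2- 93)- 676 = -741904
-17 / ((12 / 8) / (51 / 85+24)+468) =-1394 / 38381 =-0.04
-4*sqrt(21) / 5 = -3.67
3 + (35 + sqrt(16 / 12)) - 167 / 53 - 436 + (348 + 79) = 2 * sqrt(3) / 3 + 1370 / 53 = 27.00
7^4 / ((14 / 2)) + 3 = 346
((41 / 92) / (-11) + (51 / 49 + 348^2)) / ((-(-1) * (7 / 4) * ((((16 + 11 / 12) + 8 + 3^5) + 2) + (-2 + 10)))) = 249.01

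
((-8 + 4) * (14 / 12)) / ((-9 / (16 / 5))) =224 / 135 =1.66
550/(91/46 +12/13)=65780/347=189.57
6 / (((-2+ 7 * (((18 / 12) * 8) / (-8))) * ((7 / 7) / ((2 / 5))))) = -24 / 125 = -0.19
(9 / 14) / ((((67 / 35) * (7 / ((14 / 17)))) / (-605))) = -27225 / 1139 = -23.90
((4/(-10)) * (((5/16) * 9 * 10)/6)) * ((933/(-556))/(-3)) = -1.05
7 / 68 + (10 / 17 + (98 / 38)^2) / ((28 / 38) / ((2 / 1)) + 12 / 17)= 3067187 / 448324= 6.84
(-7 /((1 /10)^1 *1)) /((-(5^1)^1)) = 14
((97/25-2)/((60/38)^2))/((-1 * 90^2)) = -0.00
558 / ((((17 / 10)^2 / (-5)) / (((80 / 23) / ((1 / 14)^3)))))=-61246080000 / 6647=-9214093.58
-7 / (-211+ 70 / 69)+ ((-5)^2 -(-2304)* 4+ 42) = 134501870 / 14489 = 9283.03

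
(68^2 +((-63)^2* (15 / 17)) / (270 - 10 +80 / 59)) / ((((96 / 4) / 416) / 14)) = 14749861490 / 13107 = 1125342.30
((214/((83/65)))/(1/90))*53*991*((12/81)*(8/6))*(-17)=-1987218209600/747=-2660265340.83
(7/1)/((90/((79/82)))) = 553/7380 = 0.07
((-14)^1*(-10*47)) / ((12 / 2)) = 3290 / 3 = 1096.67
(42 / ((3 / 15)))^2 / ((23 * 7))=6300 / 23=273.91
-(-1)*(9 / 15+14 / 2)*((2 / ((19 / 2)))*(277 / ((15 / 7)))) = 15512 / 75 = 206.83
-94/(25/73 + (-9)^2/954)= -727372/3307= -219.95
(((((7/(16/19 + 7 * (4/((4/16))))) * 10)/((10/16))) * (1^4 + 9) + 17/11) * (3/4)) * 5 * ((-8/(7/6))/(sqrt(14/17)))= -760860 * sqrt(238)/36113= -325.03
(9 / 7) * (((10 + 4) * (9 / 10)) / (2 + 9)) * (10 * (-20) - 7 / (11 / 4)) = -180468 / 605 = -298.29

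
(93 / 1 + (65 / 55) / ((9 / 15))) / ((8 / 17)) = 26639 / 132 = 201.81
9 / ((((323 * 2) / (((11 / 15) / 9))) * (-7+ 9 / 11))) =-121 / 658920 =-0.00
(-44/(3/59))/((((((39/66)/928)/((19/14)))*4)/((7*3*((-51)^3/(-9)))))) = -1855269384672/13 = -142713029590.15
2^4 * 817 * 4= 52288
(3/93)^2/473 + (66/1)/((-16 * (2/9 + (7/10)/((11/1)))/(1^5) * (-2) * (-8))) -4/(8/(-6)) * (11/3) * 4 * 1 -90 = -386136846199/8232863936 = -46.90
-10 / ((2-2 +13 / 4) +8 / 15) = -600 / 227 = -2.64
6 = 6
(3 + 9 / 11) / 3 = 14 / 11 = 1.27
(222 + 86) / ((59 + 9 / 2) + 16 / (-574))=176792 / 36433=4.85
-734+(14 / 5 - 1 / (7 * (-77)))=-1970579 / 2695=-731.20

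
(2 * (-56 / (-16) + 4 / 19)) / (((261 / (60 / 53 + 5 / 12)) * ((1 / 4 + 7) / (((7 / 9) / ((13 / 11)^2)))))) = 39211865 / 11593036143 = 0.00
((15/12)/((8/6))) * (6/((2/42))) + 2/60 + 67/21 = 101933/840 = 121.35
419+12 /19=7973 /19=419.63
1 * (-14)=-14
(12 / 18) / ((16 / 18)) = 0.75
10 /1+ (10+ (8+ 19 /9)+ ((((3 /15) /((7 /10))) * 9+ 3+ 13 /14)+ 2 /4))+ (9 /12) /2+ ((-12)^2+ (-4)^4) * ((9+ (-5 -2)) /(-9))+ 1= -3629 /72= -50.40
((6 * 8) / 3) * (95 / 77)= 1520 / 77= 19.74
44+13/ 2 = 101/ 2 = 50.50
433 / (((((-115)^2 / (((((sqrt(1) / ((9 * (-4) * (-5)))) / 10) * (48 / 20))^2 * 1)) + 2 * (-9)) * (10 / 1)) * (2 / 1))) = 433 / 148781249640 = 0.00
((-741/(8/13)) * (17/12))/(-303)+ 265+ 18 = 2798555/9696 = 288.63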